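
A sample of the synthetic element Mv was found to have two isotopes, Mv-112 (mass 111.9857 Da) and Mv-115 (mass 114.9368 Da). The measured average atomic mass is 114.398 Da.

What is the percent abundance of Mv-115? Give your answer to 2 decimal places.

81.74%

Let x be the fractional abundance of Mv-112; then Mv-115 has abundance 1 − x.
111.9857·x + 114.9368·(1 − x) = 114.398
(111.9857 − 114.9368)·x = 114.398 − 114.9368
x = -0.5388 / -2.9511 = 0.18258 → 18.26% Mv-112, 81.74% Mv-115.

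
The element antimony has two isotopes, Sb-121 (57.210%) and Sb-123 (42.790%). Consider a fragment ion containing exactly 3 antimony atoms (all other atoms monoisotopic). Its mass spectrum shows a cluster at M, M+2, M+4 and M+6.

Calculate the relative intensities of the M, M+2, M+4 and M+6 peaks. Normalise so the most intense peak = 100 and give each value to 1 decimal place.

44.6 : 100.0 : 74.8 : 18.6

Each Sb atom is independently Sb-121 (p = 0.57210) or Sb-123 (q = 0.42790); the cluster is the binomial expansion (p + q)^3.
P(M) = 0.57210^3 = 0.187247
P(M+2) = 3 × 0.57210^2 × 0.42790^1 = 0.420153
P(M+4) = 3 × 0.57210^1 × 0.42790^2 = 0.314252
P(M+6) = 0.42790^3 = 0.078348
The M+2 peak is largest (0.420153); scaling to 100 gives 44.6 : 100.0 : 74.8 : 18.6.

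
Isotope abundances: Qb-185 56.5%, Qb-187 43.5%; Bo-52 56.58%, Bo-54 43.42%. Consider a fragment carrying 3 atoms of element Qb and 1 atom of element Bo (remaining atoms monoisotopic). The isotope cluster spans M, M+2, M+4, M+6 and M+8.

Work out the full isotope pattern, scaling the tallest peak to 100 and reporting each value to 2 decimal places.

28.16 : 86.66 : 100.00 : 51.29 : 9.86

Element Qb pattern (n=3): 0.18036212 : 0.41658862 : 0.32073638 : 0.08231288
Element Bo pattern (n=1): 0.5658 : 0.4342
Convolve the two distributions (both contribute in 2-u steps):
  M: 0.18036212×0.5658 = 0.102049
  M+2: 0.18036212×0.4342 + 0.41658862×0.5658 = 0.314019
  M+4: 0.41658862×0.4342 + 0.32073638×0.5658 = 0.362355
  M+6: 0.32073638×0.4342 + 0.08231288×0.5658 = 0.185836
  M+8: 0.08231288×0.4342 = 0.035740
Scale to base peak (0.362355) = 100: 28.16 : 86.66 : 100.00 : 51.29 : 9.86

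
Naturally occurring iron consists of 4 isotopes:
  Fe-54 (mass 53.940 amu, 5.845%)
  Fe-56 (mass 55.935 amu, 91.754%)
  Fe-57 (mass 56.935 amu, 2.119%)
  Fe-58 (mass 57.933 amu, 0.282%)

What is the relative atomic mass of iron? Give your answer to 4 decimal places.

55.8452 amu

Average mass = Σ (abundance × isotope mass) = 0.05845 × 53.940 + 0.91754 × 55.935 + 0.02119 × 56.935 + 0.00282 × 57.933
= 3.15279 + 51.32260 + 1.20645 + 0.16337 = 55.84521 amu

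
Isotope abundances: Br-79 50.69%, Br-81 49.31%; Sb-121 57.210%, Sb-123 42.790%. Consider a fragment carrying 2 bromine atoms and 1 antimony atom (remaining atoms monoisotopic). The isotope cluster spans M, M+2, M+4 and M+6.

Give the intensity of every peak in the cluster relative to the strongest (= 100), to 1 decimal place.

37.1 : 100.0 : 89.2 : 26.3

Bromine pattern (n=2): 0.25694761 : 0.49990478 : 0.24314761
Antimony pattern (n=1): 0.5721 : 0.4279
Convolve the two distributions (both contribute in 2-u steps):
  M: 0.25694761×0.5721 = 0.147000
  M+2: 0.25694761×0.4279 + 0.49990478×0.5721 = 0.395943
  M+4: 0.49990478×0.4279 + 0.24314761×0.5721 = 0.353014
  M+6: 0.24314761×0.4279 = 0.104043
Scale to base peak (0.395943) = 100: 37.1 : 100.0 : 89.2 : 26.3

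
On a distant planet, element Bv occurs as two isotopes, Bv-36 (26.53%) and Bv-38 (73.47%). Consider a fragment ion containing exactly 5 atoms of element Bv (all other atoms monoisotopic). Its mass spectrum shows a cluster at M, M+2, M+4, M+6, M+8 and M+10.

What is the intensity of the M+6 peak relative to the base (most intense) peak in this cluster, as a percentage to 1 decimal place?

Term probabilities: M 0.0013, M+2 0.0182, M+4 0.1008, M+6 0.2791, M+8 0.3865, M+10 0.2141. Base peak = M+8.
P(M+8) = C(5,4) × 0.2653^1 × 0.7347^4 = 5 × 0.2653 × 0.29136686 = 0.386498 (base)
P(M+6) = C(5,3) × 0.2653^2 × 0.7347^3 = 10 × 0.07038409 × 0.39657937 = 0.279129
Relative intensity = 0.279129 / 0.386498 × 100 = 72.2

72.2%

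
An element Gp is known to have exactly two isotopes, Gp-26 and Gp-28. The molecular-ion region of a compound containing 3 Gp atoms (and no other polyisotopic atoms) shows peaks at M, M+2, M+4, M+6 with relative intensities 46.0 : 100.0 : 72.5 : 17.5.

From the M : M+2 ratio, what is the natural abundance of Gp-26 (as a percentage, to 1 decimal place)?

58.0%

Let p = fractional abundance of Gp-26. I(M+2)/I(M) = [C(3,1)·p^2·(1−p)] / p^3 = 3·(1−p)/p = 100.0/46.0 = 2.1739
(1−p)/p = 2.1739/3 = 0.7246  ⇒  p = 1/(1 + 0.7246) = 0.5798
Gp-26: 58.0%, Gp-28: 42.0%.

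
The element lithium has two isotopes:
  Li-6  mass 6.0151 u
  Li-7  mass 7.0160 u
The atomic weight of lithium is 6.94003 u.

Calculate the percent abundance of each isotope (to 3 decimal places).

With x = fraction of Li-6 (so Li-7 is 1 − x):
6.0151·x + 7.0160·(1 − x) = 6.94003
(6.0151 − 7.0160)·x = 6.94003 − 7.0160
x = -0.07597 / -1.0009 = 0.07590 → 7.590% Li-6, 92.410% Li-7.

Li-6: 7.590%, Li-7: 92.410%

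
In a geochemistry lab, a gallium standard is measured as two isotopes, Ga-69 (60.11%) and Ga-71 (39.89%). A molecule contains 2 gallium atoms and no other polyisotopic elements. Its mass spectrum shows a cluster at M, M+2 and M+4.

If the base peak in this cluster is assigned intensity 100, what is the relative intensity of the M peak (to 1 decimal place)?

75.3

Binomial terms of (0.6011 + 0.3989)^2: M 0.3613, M+2 0.4796, M+4 0.1591 → M+2 is the base peak.
P(M+2) = C(2,1) × 0.6011^1 × 0.3989^1 = 2 × 0.6011 × 0.3989 = 0.479558 (base)
P(M) = C(2,0) × 0.6011^2 × 0.3989^0 = 1 × 0.36132121 × 1.0000 = 0.361321
Relative intensity = 0.361321 / 0.479558 × 100 = 75.3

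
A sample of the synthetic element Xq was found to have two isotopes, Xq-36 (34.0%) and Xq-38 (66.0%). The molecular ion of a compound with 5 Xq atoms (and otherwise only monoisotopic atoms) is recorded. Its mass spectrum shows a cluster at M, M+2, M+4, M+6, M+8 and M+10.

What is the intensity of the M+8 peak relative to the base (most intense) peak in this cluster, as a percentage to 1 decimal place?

(0.340 + 0.660)^5 gives M 0.0045, M+2 0.0441, M+4 0.1712, M+6 0.3323, M+8 0.3226, M+10 0.1252; the largest is M+6.
P(M+6) = C(5,3) × 0.340^2 × 0.660^3 = 10 × 0.1156 × 0.287496 = 0.332345 (base)
P(M+8) = C(5,4) × 0.340^1 × 0.660^4 = 5 × 0.3400 × 0.18974736 = 0.322571
Relative intensity = 0.322571 / 0.332345 × 100 = 97.1

97.1%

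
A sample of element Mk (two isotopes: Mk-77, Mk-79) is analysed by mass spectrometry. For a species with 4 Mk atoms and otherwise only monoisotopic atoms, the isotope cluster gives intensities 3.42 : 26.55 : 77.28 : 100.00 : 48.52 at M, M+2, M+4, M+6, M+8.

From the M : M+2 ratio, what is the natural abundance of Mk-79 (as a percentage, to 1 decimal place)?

Let p = fractional abundance of Mk-77. I(M+2)/I(M) = [C(4,1)·p^3·(1−p)] / p^4 = 4·(1−p)/p = 26.55/3.42 = 7.7632
(1−p)/p = 7.7632/4 = 1.9408  ⇒  p = 1/(1 + 1.9408) = 0.3400
Mk-77: 34.0%, Mk-79: 66.0%.

66.0%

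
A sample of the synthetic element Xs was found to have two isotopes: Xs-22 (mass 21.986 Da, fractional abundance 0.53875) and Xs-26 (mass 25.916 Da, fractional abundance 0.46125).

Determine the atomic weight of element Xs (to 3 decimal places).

Average mass = Σ (abundance × isotope mass) = 0.53875 × 21.986 + 0.46125 × 25.916
= 11.8450 + 11.9538 = 23.7988 Da

23.799 Da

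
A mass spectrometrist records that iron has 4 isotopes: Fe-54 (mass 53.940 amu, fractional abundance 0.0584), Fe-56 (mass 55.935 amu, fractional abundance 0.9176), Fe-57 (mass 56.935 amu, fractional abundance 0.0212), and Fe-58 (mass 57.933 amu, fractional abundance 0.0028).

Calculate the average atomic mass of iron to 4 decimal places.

55.8453 amu

Average mass = Σ (abundance × isotope mass) = 0.0584 × 53.940 + 0.9176 × 55.935 + 0.0212 × 56.935 + 0.0028 × 57.933
= 3.15010 + 51.32596 + 1.20702 + 0.16221 = 55.84529 amu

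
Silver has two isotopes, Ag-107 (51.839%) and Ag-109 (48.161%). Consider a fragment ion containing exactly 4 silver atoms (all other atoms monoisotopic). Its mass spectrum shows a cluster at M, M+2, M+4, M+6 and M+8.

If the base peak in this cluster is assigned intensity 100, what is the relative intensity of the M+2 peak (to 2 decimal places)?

71.76

(0.51839 + 0.48161)^4 gives M 0.0722, M+2 0.2684, M+4 0.3740, M+6 0.2316, M+8 0.0538; the largest is M+4.
P(M+4) = C(4,2) × 0.51839^2 × 0.48161^2 = 6 × 0.26872819 × 0.23194819 = 0.373986 (base)
P(M+2) = C(4,1) × 0.51839^3 × 0.48161^1 = 4 × 0.13930601 × 0.48161 = 0.268365
Relative intensity = 0.268365 / 0.373986 × 100 = 71.76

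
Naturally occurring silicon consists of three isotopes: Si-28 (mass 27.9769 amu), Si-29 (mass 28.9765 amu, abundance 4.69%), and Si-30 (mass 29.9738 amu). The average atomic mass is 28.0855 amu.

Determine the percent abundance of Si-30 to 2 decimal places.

The remaining 95.31% is split between Si-28 (fraction x) and Si-30 (fraction 0.9531 − x).
Substituting: 27.9769x + 29.9738(0.9531 − x) = 26.72650215
(27.9769 − 29.9738)x = -1.84152663  ⇒  x = 0.92219, y = 0.03091
Si-28: 92.22%, Si-30: 3.09%.

3.09%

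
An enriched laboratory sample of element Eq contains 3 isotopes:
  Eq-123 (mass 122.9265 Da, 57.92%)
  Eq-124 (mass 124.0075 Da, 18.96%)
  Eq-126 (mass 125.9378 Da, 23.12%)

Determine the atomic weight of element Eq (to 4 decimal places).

123.8277 Da

Weight each isotope mass by its fractional abundance: 0.5792 × 122.9265 + 0.1896 × 124.0075 + 0.2312 × 125.9378
= 71.19903 + 23.51182 + 29.11682 = 123.82767 Da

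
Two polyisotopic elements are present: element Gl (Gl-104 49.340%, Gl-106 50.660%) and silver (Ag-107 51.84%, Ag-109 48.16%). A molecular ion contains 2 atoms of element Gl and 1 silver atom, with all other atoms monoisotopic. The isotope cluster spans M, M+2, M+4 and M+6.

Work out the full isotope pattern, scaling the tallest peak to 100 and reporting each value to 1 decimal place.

33.5 : 100.0 : 99.3 : 32.8

Element Gl pattern (n=2): 0.24344356 : 0.49991288 : 0.25664356
Silver pattern (n=1): 0.5184 : 0.4816
Convolve the two distributions (both contribute in 2-u steps):
  M: 0.24344356×0.5184 = 0.126201
  M+2: 0.24344356×0.4816 + 0.49991288×0.5184 = 0.376397
  M+4: 0.49991288×0.4816 + 0.25664356×0.5184 = 0.373802
  M+6: 0.25664356×0.4816 = 0.123600
Scale to base peak (0.376397) = 100: 33.5 : 100.0 : 99.3 : 32.8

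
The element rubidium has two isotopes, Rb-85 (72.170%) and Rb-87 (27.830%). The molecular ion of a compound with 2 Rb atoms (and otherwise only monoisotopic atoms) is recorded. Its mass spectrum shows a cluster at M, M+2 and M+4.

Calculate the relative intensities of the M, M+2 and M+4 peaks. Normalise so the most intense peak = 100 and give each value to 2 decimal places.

Each Rb atom is independently Rb-85 (p = 0.72170) or Rb-87 (q = 0.27830); the cluster is the binomial expansion (p + q)^2.
P(M) = 0.72170^2 = 0.520851
P(M+2) = 2 × 0.72170^1 × 0.27830^1 = 0.401698
P(M+4) = 0.27830^2 = 0.077451
The M peak is largest (0.520851); scaling to 100 gives 100.00 : 77.12 : 14.87.

100.00 : 77.12 : 14.87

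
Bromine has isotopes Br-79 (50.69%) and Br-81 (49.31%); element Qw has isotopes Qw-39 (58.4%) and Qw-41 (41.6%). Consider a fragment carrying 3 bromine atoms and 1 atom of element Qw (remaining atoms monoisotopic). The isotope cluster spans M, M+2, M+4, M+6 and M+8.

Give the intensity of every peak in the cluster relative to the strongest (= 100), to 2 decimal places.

Bromine pattern (n=3): 0.13024674 : 0.3801026 : 0.36975457 : 0.11989609
Element Qw pattern (n=1): 0.5840 : 0.4160
Convolve the two distributions (both contribute in 2-u steps):
  M: 0.13024674×0.5840 = 0.076064
  M+2: 0.13024674×0.4160 + 0.3801026×0.5840 = 0.276163
  M+4: 0.3801026×0.4160 + 0.36975457×0.5840 = 0.374059
  M+6: 0.36975457×0.4160 + 0.11989609×0.5840 = 0.223837
  M+8: 0.11989609×0.4160 = 0.049877
Scale to base peak (0.374059) = 100: 20.33 : 73.83 : 100.00 : 59.84 : 13.33

20.33 : 73.83 : 100.00 : 59.84 : 13.33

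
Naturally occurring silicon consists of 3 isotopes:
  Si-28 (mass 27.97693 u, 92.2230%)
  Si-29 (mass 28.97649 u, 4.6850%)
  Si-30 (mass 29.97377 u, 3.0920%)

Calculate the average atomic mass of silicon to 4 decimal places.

28.0855 u

Weight each isotope mass by its fractional abundance: 0.922230 × 27.97693 + 0.046850 × 28.97649 + 0.030920 × 29.97377
= 25.801164 + 1.357549 + 0.926789 = 28.085502 u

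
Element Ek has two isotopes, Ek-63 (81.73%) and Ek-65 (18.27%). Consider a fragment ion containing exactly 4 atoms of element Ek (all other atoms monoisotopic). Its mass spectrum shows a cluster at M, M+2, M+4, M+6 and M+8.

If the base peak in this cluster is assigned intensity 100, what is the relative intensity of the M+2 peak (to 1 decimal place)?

89.4

(0.8173 + 0.1827)^4 gives M 0.4462, M+2 0.3990, M+4 0.1338, M+6 0.0199, M+8 0.0011; the largest is M.
P(M) = C(4,0) × 0.8173^4 × 0.1827^0 = 1 × 0.44619633 × 1.0000 = 0.446196 (base)
P(M+2) = C(4,1) × 0.8173^3 × 0.1827^1 = 4 × 0.54593947 × 0.1827 = 0.398973
Relative intensity = 0.398973 / 0.446196 × 100 = 89.4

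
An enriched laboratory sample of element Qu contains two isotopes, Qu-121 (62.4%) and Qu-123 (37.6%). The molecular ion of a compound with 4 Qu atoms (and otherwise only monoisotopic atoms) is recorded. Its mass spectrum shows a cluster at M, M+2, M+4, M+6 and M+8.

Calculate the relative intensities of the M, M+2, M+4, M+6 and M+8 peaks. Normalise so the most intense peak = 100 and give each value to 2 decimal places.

41.49 : 100.00 : 90.38 : 36.31 : 5.47

The 4 Qu atoms are independent, so intensities follow the terms of (0.624 + 0.376)^4.
P(M) = 0.624^4 = 0.151614
P(M+2) = 4 × 0.624^3 × 0.376^1 = 0.365428
P(M+4) = 6 × 0.624^2 × 0.376^2 = 0.330291
P(M+6) = 4 × 0.624^1 × 0.376^3 = 0.132681
P(M+8) = 0.376^4 = 0.019987
The M+2 peak is largest (0.365428); scaling to 100 gives 41.49 : 100.00 : 90.38 : 36.31 : 5.47.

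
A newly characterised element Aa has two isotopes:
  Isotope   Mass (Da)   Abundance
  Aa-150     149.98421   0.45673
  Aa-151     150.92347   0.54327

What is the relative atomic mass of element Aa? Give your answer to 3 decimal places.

The abundance-weighted mean is 0.45673 × 149.98421 + 0.54327 × 150.92347
= 68.502288 + 81.992194 = 150.494482 Da

150.494 Da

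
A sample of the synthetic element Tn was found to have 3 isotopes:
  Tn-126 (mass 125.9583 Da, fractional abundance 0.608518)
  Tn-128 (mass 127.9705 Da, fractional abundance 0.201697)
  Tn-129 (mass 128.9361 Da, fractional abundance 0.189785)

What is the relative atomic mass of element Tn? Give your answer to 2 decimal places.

126.93 Da

Ar = Σ fᵢ·mᵢ = 0.608518 × 125.9583 + 0.201697 × 127.9705 + 0.189785 × 128.9361
= 76.64789 + 25.81127 + 24.47014 = 126.92930 Da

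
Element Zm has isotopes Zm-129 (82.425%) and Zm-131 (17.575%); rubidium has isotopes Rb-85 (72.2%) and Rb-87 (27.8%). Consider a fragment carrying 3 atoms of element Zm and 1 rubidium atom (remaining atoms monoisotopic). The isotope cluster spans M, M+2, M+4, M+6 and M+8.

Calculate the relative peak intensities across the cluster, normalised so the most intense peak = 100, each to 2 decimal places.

97.59 : 100.00 : 37.35 : 6.07 : 0.36

Element Zm pattern (n=3): 0.55998561 : 0.35820736 : 0.07637846 : 0.00542858
Rubidium pattern (n=1): 0.7220 : 0.2780
Convolve the two distributions (both contribute in 2-u steps):
  M: 0.55998561×0.7220 = 0.404310
  M+2: 0.55998561×0.2780 + 0.35820736×0.7220 = 0.414302
  M+4: 0.35820736×0.2780 + 0.07637846×0.7220 = 0.154727
  M+6: 0.07637846×0.2780 + 0.00542858×0.7220 = 0.025153
  M+8: 0.00542858×0.2780 = 0.001509
Scale to base peak (0.414302) = 100: 97.59 : 100.00 : 37.35 : 6.07 : 0.36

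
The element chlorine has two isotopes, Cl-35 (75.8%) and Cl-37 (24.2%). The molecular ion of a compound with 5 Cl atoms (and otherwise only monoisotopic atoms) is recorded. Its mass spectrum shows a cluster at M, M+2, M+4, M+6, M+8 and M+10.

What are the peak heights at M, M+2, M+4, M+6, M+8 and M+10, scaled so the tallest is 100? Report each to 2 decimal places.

62.64 : 100.00 : 63.85 : 20.39 : 3.25 : 0.21

Each Cl atom is independently Cl-35 (p = 0.758) or Cl-37 (q = 0.242); the cluster is the binomial expansion (p + q)^5.
P(M) = 0.758^5 = 0.250234
P(M+2) = 5 × 0.758^4 × 0.242^1 = 0.399450
P(M+4) = 10 × 0.758^3 × 0.242^2 = 0.255058
P(M+6) = 10 × 0.758^2 × 0.242^3 = 0.081430
P(M+8) = 5 × 0.758^1 × 0.242^4 = 0.012999
P(M+10) = 0.242^5 = 0.000830
The M+2 peak is largest (0.399450); scaling to 100 gives 62.64 : 100.00 : 63.85 : 20.39 : 3.25 : 0.21.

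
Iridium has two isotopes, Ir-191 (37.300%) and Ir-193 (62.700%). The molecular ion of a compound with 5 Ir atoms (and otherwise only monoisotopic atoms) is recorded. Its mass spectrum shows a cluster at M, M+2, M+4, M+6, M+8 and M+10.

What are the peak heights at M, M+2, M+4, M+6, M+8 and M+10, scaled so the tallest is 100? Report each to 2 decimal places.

2.11 : 17.70 : 59.49 : 100.00 : 84.05 : 28.26

The 5 Ir atoms are independent, so intensities follow the terms of (0.37300 + 0.62700)^5.
P(M) = 0.37300^5 = 0.007220
P(M+2) = 5 × 0.37300^4 × 0.62700^1 = 0.060684
P(M+4) = 10 × 0.37300^3 × 0.62700^2 = 0.204015
P(M+6) = 10 × 0.37300^2 × 0.62700^3 = 0.342942
P(M+8) = 5 × 0.37300^1 × 0.62700^4 = 0.288237
P(M+10) = 0.62700^5 = 0.096903
The M+6 peak is largest (0.342942); scaling to 100 gives 2.11 : 17.70 : 59.49 : 100.00 : 84.05 : 28.26.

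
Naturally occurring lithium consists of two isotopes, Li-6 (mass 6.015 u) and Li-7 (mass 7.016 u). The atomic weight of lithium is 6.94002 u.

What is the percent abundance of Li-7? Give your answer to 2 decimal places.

92.41%

With x = fraction of Li-6 (so Li-7 is 1 − x):
6.015·x + 7.016·(1 − x) = 6.94002
(6.015 − 7.016)·x = 6.94002 − 7.016
x = -0.07598 / -1.001 = 0.07590 → 7.59% Li-6, 92.41% Li-7.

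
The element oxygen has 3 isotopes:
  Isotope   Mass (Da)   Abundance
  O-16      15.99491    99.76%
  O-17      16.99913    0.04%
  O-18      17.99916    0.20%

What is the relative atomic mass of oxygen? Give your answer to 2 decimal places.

16.00 Da

The abundance-weighted mean is 0.9976 × 15.99491 + 0.0004 × 16.99913 + 0.0020 × 17.99916
= 15.956522 + 0.006800 + 0.035998 = 15.999320 Da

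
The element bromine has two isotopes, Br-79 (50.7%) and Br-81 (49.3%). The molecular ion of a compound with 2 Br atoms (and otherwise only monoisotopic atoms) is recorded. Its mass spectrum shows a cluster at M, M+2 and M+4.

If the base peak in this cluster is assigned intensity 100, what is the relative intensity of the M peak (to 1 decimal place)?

Term probabilities: M 0.2570, M+2 0.4999, M+4 0.2430. Base peak = M+2.
P(M+2) = C(2,1) × 0.507^1 × 0.493^1 = 2 × 0.5070 × 0.4930 = 0.499902 (base)
P(M) = C(2,0) × 0.507^2 × 0.493^0 = 1 × 0.257049 × 1.0000 = 0.257049
Relative intensity = 0.257049 / 0.499902 × 100 = 51.4

51.4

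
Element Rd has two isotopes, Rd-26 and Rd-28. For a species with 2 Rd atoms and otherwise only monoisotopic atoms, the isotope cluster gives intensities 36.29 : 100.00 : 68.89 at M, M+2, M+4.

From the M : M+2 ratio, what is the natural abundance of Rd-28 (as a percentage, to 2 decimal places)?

If p is the fraction of Rd that is Rd-26, then I(M+2)/I(M) = [C(2,1)·p^1·(1−p)] / p^2 = 2·(1−p)/p = 100.00/36.29 = 2.7556
(1−p)/p = 2.7556/2 = 1.3778  ⇒  p = 1/(1 + 1.3778) = 0.4206
Rd-26: 42.06%, Rd-28: 57.94%.

57.94%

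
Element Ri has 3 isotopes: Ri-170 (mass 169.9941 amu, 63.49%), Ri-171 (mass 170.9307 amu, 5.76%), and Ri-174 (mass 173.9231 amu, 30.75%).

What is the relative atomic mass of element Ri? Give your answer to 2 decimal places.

171.26 amu

Weight each isotope mass by its fractional abundance: 0.6349 × 169.9941 + 0.0576 × 170.9307 + 0.3075 × 173.9231
= 107.92925 + 9.84561 + 53.48135 = 171.25621 amu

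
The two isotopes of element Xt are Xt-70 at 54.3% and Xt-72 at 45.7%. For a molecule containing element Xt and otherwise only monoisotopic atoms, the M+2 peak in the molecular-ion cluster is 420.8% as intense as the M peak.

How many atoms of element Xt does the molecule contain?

5

For n independent Xt atoms, I(M+2)/I(M) = n · (abundance Xt-72) / (abundance Xt-70) = n · 0.457/0.543.
n = 4.208 × 0.543/0.457 = 5.00 ≈ 5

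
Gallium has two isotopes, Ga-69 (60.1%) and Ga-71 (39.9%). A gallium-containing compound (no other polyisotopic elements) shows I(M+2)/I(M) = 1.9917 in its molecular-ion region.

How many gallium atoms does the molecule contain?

For n independent Ga atoms, I(M+2)/I(M) = n · (abundance Ga-71) / (abundance Ga-69) = n · 0.399/0.601.
n = 1.9917 × 0.601/0.399 = 3.00 ≈ 3

3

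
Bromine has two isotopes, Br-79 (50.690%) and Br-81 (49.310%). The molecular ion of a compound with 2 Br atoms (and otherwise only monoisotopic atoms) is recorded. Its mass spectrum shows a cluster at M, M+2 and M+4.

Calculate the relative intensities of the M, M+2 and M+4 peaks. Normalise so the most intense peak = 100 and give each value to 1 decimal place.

The 2 Br atoms are independent, so intensities follow the terms of (0.50690 + 0.49310)^2.
P(M) = 0.50690^2 = 0.256948
P(M+2) = 2 × 0.50690^1 × 0.49310^1 = 0.499905
P(M+4) = 0.49310^2 = 0.243148
The M+2 peak is largest (0.499905); scaling to 100 gives 51.4 : 100.0 : 48.6.

51.4 : 100.0 : 48.6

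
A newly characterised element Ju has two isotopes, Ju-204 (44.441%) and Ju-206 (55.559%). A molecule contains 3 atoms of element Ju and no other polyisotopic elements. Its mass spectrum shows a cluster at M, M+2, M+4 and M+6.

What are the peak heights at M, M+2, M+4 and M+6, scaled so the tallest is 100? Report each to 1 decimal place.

21.3 : 80.0 : 100.0 : 41.7

Expanding (0.44441 + 0.55559)^3:
P(M) = 0.44441^3 = 0.087771
P(M+2) = 3 × 0.44441^2 × 0.55559^1 = 0.329187
P(M+4) = 3 × 0.44441^1 × 0.55559^2 = 0.411542
P(M+6) = 0.55559^3 = 0.171500
The M+4 peak is largest (0.411542); scaling to 100 gives 21.3 : 80.0 : 100.0 : 41.7.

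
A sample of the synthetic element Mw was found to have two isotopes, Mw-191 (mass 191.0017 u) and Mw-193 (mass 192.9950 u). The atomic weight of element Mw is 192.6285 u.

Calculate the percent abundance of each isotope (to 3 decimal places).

Writing the weighted mean with unknown fraction x of Mw-191:
191.0017·x + 192.9950·(1 − x) = 192.6285
(191.0017 − 192.9950)·x = 192.6285 − 192.9950
x = -0.3665 / -1.9933 = 0.18387 → 18.387% Mw-191, 81.613% Mw-193.

Mw-191: 18.387%, Mw-193: 81.613%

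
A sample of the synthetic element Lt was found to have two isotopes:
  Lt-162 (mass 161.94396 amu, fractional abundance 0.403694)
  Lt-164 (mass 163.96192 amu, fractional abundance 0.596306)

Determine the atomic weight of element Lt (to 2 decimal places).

163.15 amu

The abundance-weighted mean is 0.403694 × 161.94396 + 0.596306 × 163.96192
= 65.375805 + 97.771477 = 163.147282 amu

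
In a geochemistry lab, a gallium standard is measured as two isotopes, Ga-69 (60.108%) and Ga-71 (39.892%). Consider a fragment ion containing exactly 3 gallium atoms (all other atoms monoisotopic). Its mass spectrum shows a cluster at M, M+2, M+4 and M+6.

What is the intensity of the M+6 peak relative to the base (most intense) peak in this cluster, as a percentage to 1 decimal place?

Term probabilities: M 0.2172, M+2 0.4324, M+4 0.2870, M+6 0.0635. Base peak = M+2.
P(M+2) = C(3,1) × 0.60108^2 × 0.39892^1 = 3 × 0.36129717 × 0.39892 = 0.432386 (base)
P(M+6) = C(3,3) × 0.60108^0 × 0.39892^3 = 1 × 1.0000 × 0.063483 = 0.063483
Relative intensity = 0.063483 / 0.432386 × 100 = 14.7

14.7%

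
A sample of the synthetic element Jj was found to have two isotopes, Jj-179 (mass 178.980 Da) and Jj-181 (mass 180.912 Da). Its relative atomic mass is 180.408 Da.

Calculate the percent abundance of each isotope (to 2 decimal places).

Writing the weighted mean with unknown fraction x of Jj-179:
178.980·x + 180.912·(1 − x) = 180.408
(178.980 − 180.912)·x = 180.408 − 180.912
x = -0.504 / -1.932 = 0.26087 → 26.09% Jj-179, 73.91% Jj-181.

Jj-179: 26.09%, Jj-181: 73.91%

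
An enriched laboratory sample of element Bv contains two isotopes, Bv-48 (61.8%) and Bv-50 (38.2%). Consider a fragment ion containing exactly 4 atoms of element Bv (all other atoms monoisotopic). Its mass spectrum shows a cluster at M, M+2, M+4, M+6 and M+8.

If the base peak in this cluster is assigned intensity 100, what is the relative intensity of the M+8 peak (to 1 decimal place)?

5.9

Binomial terms of (0.618 + 0.382)^4: M 0.1459, M+2 0.3607, M+4 0.3344, M+6 0.1378, M+8 0.0213 → M+2 is the base peak.
P(M+2) = C(4,1) × 0.618^3 × 0.382^1 = 4 × 0.23602903 × 0.3820 = 0.360652 (base)
P(M+8) = C(4,4) × 0.618^0 × 0.382^4 = 1 × 1.0000 × 0.02129381 = 0.021294
Relative intensity = 0.021294 / 0.360652 × 100 = 5.9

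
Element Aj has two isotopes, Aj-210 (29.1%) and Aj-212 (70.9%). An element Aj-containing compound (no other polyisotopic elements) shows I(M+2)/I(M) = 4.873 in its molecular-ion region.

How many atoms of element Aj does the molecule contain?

2

For n independent Aj atoms, I(M+2)/I(M) = n · (abundance Aj-212) / (abundance Aj-210) = n · 0.709/0.291.
n = 4.873 × 0.291/0.709 = 2.00 ≈ 2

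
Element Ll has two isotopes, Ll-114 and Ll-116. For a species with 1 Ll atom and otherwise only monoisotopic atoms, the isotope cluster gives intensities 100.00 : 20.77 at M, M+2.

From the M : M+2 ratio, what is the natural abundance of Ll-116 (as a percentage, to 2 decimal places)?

17.20%

If p is the fraction of Ll that is Ll-114, then I(M+2)/I(M) = [C(1,1)·p^0·(1−p)] / p^1 = 1·(1−p)/p = 20.77/100.00 = 0.2077
(1−p)/p = 0.2077/1 = 0.2077  ⇒  p = 1/(1 + 0.2077) = 0.8280
Ll-114: 82.80%, Ll-116: 17.20%.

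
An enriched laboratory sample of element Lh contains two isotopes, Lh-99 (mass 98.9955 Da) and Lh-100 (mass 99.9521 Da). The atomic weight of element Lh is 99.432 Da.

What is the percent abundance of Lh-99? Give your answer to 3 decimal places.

54.370%

Let x be the fractional abundance of Lh-99; then Lh-100 has abundance 1 − x.
98.9955·x + 99.9521·(1 − x) = 99.432
(98.9955 − 99.9521)·x = 99.432 − 99.9521
x = -0.5201 / -0.9566 = 0.54370 → 54.370% Lh-99, 45.630% Lh-100.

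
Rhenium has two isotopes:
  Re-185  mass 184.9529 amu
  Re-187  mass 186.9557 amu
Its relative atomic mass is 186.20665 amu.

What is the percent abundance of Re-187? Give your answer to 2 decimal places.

Let x be the fractional abundance of Re-185; then Re-187 has abundance 1 − x.
184.9529·x + 186.9557·(1 − x) = 186.20665
(184.9529 − 186.9557)·x = 186.20665 − 186.9557
x = -0.74905 / -2.0028 = 0.37400 → 37.40% Re-185, 62.60% Re-187.

62.60%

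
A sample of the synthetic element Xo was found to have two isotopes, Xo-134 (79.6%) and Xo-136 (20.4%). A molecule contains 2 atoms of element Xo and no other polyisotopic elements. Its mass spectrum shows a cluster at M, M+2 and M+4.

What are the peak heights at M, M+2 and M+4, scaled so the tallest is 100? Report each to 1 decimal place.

Expanding (0.796 + 0.204)^2:
P(M) = 0.796^2 = 0.633616
P(M+2) = 2 × 0.796^1 × 0.204^1 = 0.324768
P(M+4) = 0.204^2 = 0.041616
The M peak is largest (0.633616); scaling to 100 gives 100.0 : 51.3 : 6.6.

100.0 : 51.3 : 6.6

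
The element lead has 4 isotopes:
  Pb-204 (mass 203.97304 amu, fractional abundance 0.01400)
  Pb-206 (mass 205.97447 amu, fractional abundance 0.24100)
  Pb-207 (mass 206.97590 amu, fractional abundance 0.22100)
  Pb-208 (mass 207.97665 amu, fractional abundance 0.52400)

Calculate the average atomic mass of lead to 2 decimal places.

The abundance-weighted mean is 0.01400 × 203.97304 + 0.24100 × 205.97447 + 0.22100 × 206.97590 + 0.52400 × 207.97665
= 2.855623 + 49.639847 + 45.741674 + 108.979765 = 207.216909 amu

207.22 amu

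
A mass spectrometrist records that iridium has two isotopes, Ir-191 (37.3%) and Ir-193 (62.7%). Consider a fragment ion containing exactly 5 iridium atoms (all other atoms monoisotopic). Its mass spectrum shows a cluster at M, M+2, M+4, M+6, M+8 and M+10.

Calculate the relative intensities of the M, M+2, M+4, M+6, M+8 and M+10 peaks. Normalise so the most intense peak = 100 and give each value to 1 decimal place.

2.1 : 17.7 : 59.5 : 100.0 : 84.0 : 28.3

Expanding (0.373 + 0.627)^5:
P(M) = 0.373^5 = 0.007220
P(M+2) = 5 × 0.373^4 × 0.627^1 = 0.060684
P(M+4) = 10 × 0.373^3 × 0.627^2 = 0.204015
P(M+6) = 10 × 0.373^2 × 0.627^3 = 0.342942
P(M+8) = 5 × 0.373^1 × 0.627^4 = 0.288237
P(M+10) = 0.627^5 = 0.096903
The M+6 peak is largest (0.342942); scaling to 100 gives 2.1 : 17.7 : 59.5 : 100.0 : 84.0 : 28.3.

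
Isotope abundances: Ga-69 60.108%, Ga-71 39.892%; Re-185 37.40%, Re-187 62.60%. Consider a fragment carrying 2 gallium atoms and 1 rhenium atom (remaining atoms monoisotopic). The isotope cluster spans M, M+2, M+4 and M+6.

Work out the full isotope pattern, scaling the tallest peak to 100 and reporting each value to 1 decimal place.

Gallium pattern (n=2): 0.36129717 : 0.47956567 : 0.15913717
Rhenium pattern (n=1): 0.3740 : 0.6260
Convolve the two distributions (both contribute in 2-u steps):
  M: 0.36129717×0.3740 = 0.135125
  M+2: 0.36129717×0.6260 + 0.47956567×0.3740 = 0.405530
  M+4: 0.47956567×0.6260 + 0.15913717×0.3740 = 0.359725
  M+6: 0.15913717×0.6260 = 0.099620
Scale to base peak (0.405530) = 100: 33.3 : 100.0 : 88.7 : 24.6

33.3 : 100.0 : 88.7 : 24.6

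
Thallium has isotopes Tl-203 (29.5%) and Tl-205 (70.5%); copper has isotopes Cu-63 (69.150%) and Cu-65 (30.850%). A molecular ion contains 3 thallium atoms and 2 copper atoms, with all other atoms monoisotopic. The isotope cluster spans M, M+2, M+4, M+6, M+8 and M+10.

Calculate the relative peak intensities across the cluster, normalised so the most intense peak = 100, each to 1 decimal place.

Thallium pattern (n=3): 0.02567237 : 0.18405787 : 0.43986713 : 0.35040263
Copper pattern (n=2): 0.47817225 : 0.4266555 : 0.09517225
Convolve the two distributions (both contribute in 2-u steps):
  M: 0.02567237×0.47817225 = 0.012276
  M+2: 0.02567237×0.4266555 + 0.18405787×0.47817225 = 0.098965
  M+4: 0.02567237×0.09517225 + 0.18405787×0.4266555 + 0.43986713×0.47817225 = 0.291305
  M+6: 0.18405787×0.09517225 + 0.43986713×0.4266555 + 0.35040263×0.47817225 = 0.372742
  M+8: 0.43986713×0.09517225 + 0.35040263×0.4266555 = 0.191364
  M+10: 0.35040263×0.09517225 = 0.033349
Scale to base peak (0.372742) = 100: 3.3 : 26.6 : 78.2 : 100.0 : 51.3 : 8.9

3.3 : 26.6 : 78.2 : 100.0 : 51.3 : 8.9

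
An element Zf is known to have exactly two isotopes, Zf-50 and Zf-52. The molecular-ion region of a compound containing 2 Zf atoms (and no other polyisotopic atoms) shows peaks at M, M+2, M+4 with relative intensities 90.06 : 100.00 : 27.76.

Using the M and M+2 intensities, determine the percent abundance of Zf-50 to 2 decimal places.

64.30%

If p is the fraction of Zf that is Zf-50, then I(M+2)/I(M) = [C(2,1)·p^1·(1−p)] / p^2 = 2·(1−p)/p = 100.00/90.06 = 1.1104
(1−p)/p = 1.1104/2 = 0.5552  ⇒  p = 1/(1 + 0.5552) = 0.6430
Zf-50: 64.30%, Zf-52: 35.70%.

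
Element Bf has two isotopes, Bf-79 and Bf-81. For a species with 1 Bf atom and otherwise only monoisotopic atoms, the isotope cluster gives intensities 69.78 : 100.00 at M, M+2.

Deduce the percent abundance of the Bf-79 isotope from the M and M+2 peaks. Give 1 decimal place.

Let p = fractional abundance of Bf-79. I(M+2)/I(M) = [C(1,1)·p^0·(1−p)] / p^1 = 1·(1−p)/p = 100.00/69.78 = 1.4331
(1−p)/p = 1.4331/1 = 1.4331  ⇒  p = 1/(1 + 1.4331) = 0.4110
Bf-79: 41.1%, Bf-81: 58.9%.

41.1%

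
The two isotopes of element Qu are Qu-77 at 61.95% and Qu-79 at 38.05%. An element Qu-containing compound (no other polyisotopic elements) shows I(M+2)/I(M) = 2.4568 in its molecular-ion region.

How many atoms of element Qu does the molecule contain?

4

With n Qu atoms, P(M+2)/P(M) = C(n,1)·p^(n−1)q / p^n = n·q/p = n · 0.3805/0.6195.
n = 2.4568 × 0.6195/0.3805 = 4.00 ≈ 4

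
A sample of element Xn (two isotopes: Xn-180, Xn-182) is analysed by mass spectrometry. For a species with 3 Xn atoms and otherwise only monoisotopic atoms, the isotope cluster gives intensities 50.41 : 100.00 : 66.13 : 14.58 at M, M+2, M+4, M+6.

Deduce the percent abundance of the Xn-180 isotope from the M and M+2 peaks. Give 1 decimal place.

60.2%

Write p for the Xn-180 fraction. I(M+2)/I(M) = [C(3,1)·p^2·(1−p)] / p^3 = 3·(1−p)/p = 100.00/50.41 = 1.9837
(1−p)/p = 1.9837/3 = 0.6612  ⇒  p = 1/(1 + 0.6612) = 0.6020
Xn-180: 60.2%, Xn-182: 39.8%.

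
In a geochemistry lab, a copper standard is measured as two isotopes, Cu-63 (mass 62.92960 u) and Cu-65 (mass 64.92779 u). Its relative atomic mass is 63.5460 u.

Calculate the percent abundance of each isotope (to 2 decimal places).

With x = fraction of Cu-63 (so Cu-65 is 1 − x):
62.92960·x + 64.92779·(1 − x) = 63.5460
(62.92960 − 64.92779)·x = 63.5460 − 64.92779
x = -1.38179 / -1.99819 = 0.69152 → 69.15% Cu-63, 30.85% Cu-65.

Cu-63: 69.15%, Cu-65: 30.85%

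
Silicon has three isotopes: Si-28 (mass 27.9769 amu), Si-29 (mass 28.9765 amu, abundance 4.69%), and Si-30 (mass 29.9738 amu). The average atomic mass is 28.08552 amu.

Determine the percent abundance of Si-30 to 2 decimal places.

The remaining 95.31% is split between Si-28 (fraction x) and Si-30 (fraction 0.9531 − x).
Substituting: 27.9769x + 29.9738(0.9531 − x) = 26.72652215
(27.9769 − 29.9738)x = -1.84150663  ⇒  x = 0.92218, y = 0.03092
Si-28: 92.22%, Si-30: 3.09%.

3.09%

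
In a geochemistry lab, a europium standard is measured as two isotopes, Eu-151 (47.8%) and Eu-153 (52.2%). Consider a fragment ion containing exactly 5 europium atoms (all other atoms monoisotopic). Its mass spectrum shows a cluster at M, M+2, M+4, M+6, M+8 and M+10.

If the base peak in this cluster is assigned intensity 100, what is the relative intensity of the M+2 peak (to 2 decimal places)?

41.93

(0.478 + 0.522)^5 gives M 0.0250, M+2 0.1363, M+4 0.2976, M+6 0.3250, M+8 0.1775, M+10 0.0388; the largest is M+6.
P(M+6) = C(5,3) × 0.478^2 × 0.522^3 = 10 × 0.228484 × 0.14223665 = 0.324988 (base)
P(M+2) = C(5,1) × 0.478^4 × 0.522^1 = 5 × 0.05220494 × 0.5220 = 0.136255
Relative intensity = 0.136255 / 0.324988 × 100 = 41.93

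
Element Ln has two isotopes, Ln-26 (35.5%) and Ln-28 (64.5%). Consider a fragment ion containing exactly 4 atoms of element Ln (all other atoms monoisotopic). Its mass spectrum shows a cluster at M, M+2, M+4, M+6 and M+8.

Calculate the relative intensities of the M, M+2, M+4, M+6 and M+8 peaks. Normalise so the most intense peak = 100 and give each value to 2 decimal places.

4.17 : 30.29 : 82.56 : 100.00 : 45.42

The 4 Ln atoms are independent, so intensities follow the terms of (0.355 + 0.645)^4.
P(M) = 0.355^4 = 0.015882
P(M+2) = 4 × 0.355^3 × 0.645^1 = 0.115426
P(M+4) = 6 × 0.355^2 × 0.645^2 = 0.314577
P(M+6) = 4 × 0.355^1 × 0.645^3 = 0.381037
P(M+8) = 0.645^4 = 0.173077
The M+6 peak is largest (0.381037); scaling to 100 gives 4.17 : 30.29 : 82.56 : 100.00 : 45.42.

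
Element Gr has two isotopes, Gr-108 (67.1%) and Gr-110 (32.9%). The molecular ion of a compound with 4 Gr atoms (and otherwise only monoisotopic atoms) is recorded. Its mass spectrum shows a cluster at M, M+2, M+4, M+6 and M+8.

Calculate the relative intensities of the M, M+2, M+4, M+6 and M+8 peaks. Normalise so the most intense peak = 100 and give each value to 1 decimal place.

51.0 : 100.0 : 73.5 : 24.0 : 2.9

Each Gr atom is independently Gr-108 (p = 0.671) or Gr-110 (q = 0.329); the cluster is the binomial expansion (p + q)^4.
P(M) = 0.671^4 = 0.202717
P(M+2) = 4 × 0.671^3 × 0.329^1 = 0.397579
P(M+4) = 6 × 0.671^2 × 0.329^2 = 0.292407
P(M+6) = 4 × 0.671^1 × 0.329^3 = 0.095581
P(M+8) = 0.329^4 = 0.011716
The M+2 peak is largest (0.397579); scaling to 100 gives 51.0 : 100.0 : 73.5 : 24.0 : 2.9.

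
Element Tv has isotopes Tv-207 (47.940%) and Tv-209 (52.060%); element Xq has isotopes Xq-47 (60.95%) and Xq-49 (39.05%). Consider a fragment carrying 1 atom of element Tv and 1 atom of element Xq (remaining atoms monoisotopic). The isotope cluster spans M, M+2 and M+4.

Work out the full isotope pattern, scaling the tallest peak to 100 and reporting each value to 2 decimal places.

57.92 : 100.00 : 40.30

Element Tv pattern (n=1): 0.4794 : 0.5206
Element Xq pattern (n=1): 0.6095 : 0.3905
Convolve the two distributions (both contribute in 2-u steps):
  M: 0.4794×0.6095 = 0.292194
  M+2: 0.4794×0.3905 + 0.5206×0.6095 = 0.504511
  M+4: 0.5206×0.3905 = 0.203294
Scale to base peak (0.504511) = 100: 57.92 : 100.00 : 40.30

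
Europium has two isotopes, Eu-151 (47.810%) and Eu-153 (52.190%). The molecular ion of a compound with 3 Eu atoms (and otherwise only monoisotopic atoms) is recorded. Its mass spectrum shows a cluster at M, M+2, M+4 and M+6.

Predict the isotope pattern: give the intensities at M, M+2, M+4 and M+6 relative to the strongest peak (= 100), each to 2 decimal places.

The 3 Eu atoms are independent, so intensities follow the terms of (0.47810 + 0.52190)^3.
P(M) = 0.47810^3 = 0.109284
P(M+2) = 3 × 0.47810^2 × 0.52190^1 = 0.357887
P(M+4) = 3 × 0.47810^1 × 0.52190^2 = 0.390674
P(M+6) = 0.52190^3 = 0.142155
The M+4 peak is largest (0.390674); scaling to 100 gives 27.97 : 91.61 : 100.00 : 36.39.

27.97 : 91.61 : 100.00 : 36.39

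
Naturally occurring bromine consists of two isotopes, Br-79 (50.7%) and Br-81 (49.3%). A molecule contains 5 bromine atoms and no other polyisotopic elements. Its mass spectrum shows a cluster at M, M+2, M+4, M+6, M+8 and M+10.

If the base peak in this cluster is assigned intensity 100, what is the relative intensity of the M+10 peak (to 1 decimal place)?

Binomial terms of (0.507 + 0.493)^5: M 0.0335, M+2 0.1629, M+4 0.3168, M+6 0.3080, M+8 0.1497, M+10 0.0291 → M+4 is the base peak.
P(M+4) = C(5,2) × 0.507^3 × 0.493^2 = 10 × 0.13032384 × 0.243049 = 0.316751 (base)
P(M+10) = C(5,5) × 0.507^0 × 0.493^5 = 1 × 1.0000 × 0.0291229 = 0.029123
Relative intensity = 0.029123 / 0.316751 × 100 = 9.2

9.2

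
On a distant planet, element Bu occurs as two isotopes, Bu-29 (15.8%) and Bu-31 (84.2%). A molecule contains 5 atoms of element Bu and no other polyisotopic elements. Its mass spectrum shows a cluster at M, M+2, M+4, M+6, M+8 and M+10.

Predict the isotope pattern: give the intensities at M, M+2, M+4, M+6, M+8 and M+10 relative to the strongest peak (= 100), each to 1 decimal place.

Each Bu atom is independently Bu-29 (p = 0.158) or Bu-31 (q = 0.842); the cluster is the binomial expansion (p + q)^5.
P(M) = 0.158^5 = 0.000098
P(M+2) = 5 × 0.158^4 × 0.842^1 = 0.002624
P(M+4) = 10 × 0.158^3 × 0.842^2 = 0.027964
P(M+6) = 10 × 0.158^2 × 0.842^3 = 0.149022
P(M+8) = 5 × 0.158^1 × 0.842^4 = 0.397078
P(M+10) = 0.842^5 = 0.423214
The M+10 peak is largest (0.423214); scaling to 100 gives 0.0 : 0.6 : 6.6 : 35.2 : 93.8 : 100.0.

0.0 : 0.6 : 6.6 : 35.2 : 93.8 : 100.0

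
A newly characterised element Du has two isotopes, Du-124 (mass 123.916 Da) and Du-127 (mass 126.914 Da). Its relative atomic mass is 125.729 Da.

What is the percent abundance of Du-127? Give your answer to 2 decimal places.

With x = fraction of Du-124 (so Du-127 is 1 − x):
123.916·x + 126.914·(1 − x) = 125.729
(123.916 − 126.914)·x = 125.729 − 126.914
x = -1.185 / -2.998 = 0.39526 → 39.53% Du-124, 60.47% Du-127.

60.47%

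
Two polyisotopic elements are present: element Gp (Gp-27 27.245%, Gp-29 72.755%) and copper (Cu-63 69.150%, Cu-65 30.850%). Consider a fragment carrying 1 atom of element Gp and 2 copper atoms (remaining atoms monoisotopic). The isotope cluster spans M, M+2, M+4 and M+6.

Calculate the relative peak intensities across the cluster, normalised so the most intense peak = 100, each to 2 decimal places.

28.07 : 100.00 : 72.47 : 14.92

Element Gp pattern (n=1): 0.27245 : 0.72755
Copper pattern (n=2): 0.47817225 : 0.4266555 : 0.09517225
Convolve the two distributions (both contribute in 2-u steps):
  M: 0.27245×0.47817225 = 0.130278
  M+2: 0.27245×0.4266555 + 0.72755×0.47817225 = 0.464137
  M+4: 0.27245×0.09517225 + 0.72755×0.4266555 = 0.336343
  M+6: 0.72755×0.09517225 = 0.069243
Scale to base peak (0.464137) = 100: 28.07 : 100.00 : 72.47 : 14.92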